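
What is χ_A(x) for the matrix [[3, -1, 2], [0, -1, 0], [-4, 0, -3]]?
xI - A = [[x - 3, 1, -2], [0, x + 1, 0], [4, 0, x + 3]].

Expanding det(xI - A) along the first row:
det(xI - A) = + (x - 3)·det([[x + 1, 0], [0, x + 3]]) - (1)·det([[0, 0], [4, x + 3]]) + (-2)·det([[0, x + 1], [4, 0]]).

Evaluating gives χ_A(x) = x^3 + x^2 - x - 1 = (x - 1)(x + 1)^2.

χ_A(x) = (x - 1)(x + 1)^2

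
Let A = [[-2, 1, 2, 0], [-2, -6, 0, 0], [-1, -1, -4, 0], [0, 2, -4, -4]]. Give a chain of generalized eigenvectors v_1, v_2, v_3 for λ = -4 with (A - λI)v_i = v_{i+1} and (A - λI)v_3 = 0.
We seek v_1 ∈ ker((A + 4I)^3) \ ker((A + 4I)^2), then set v_{i+1} = (A + 4I) v_i.

One such chain is v_1 = [[0, -1, 0, 3]]^T, v_2 = [[-1, 2, 1, -2]]^T, v_3 = [[2, -2, -1, 0]]^T. Check: (A + 4I) v_3 = [[0, 0, 0, 0]]^T = 0.

v_1 = [[0, -1, 0, 3]]^T, v_2 = [[-1, 2, 1, -2]]^T, v_3 = [[2, -2, -1, 0]]^T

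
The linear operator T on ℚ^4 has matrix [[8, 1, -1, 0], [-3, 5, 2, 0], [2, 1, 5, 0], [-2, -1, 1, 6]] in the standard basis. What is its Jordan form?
J = [[6, 1, 0, 0], [0, 6, 1, 0], [0, 0, 6, 0], [0, 0, 0, 6]]

The characteristic polynomial is det(xI - A) = (x - 6)^4, so the eigenvalues are 6 (algebraic multiplicity 4).

For λ = 6: rank(A - 6I) = 2, rank((A - 6I)^2) = 1, rank((A - 6I)^3) = 0. The eigenspace has dimension 4 - 2 = 2, so there are 2 Jordan blocks; the rank sequence gives block sizes [3, 1].

Assembling the blocks gives the Jordan form J above.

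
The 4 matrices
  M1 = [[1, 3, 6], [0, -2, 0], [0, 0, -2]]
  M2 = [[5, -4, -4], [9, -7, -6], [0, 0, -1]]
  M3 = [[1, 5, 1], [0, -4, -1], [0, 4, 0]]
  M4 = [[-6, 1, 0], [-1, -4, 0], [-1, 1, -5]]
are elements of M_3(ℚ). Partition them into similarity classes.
Characteristic polynomials: χ_{M1} = (x - 1)(x + 2)^2, χ_{M2} = (x + 1)^3, χ_{M3} = (x - 1)(x + 2)^2, χ_{M4} = (x + 5)^3.

{M1}: invariant factors x + 2, (x - 1)(x + 2).

{M2}: invariant factors x + 1, (x + 1)^2.

{M3}: invariant factors (x - 1)(x + 2)^2.

{M4}: invariant factors x + 5, (x + 5)^2.

Matrices are similar if and only if their invariant-factor lists agree; the partition into similarity classes is {M1}, {M2}, {M3}, {M4}.

4 classes: {M1}, {M2}, {M3}, {M4}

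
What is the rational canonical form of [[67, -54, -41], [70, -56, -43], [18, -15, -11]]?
The invariant factors of A (the non-unit diagonal entries of the Smith normal form of xI - A over ℚ[x]) are x^3 + 5, each dividing the next. The characteristic polynomial is their product, x^3 + 5.

The rational canonical form is the block-diagonal matrix of companion matrices C(f_i):
R = [[0, 0, -5], [1, 0, 0], [0, 1, 0]].

Note the characteristic polynomial does not split into linear factors over ℚ, so A has no Jordan form over ℚ; the rational canonical form exists over any field.

R = [[0, 0, -5], [1, 0, 0], [0, 1, 0]]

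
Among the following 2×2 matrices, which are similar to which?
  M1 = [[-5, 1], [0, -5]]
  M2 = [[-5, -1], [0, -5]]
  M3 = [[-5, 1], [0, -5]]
1 class: {M1, M2, M3}

Characteristic polynomials: χ_{M1} = (x + 5)^2, χ_{M2} = (x + 5)^2, χ_{M3} = (x + 5)^2.

{M1, M2, M3}: invariant factors (x + 5)^2.

Matrices are similar if and only if their invariant-factor lists agree; the partition into similarity classes is {M1, M2, M3}.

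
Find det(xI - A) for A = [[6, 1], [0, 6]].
xI - A = [[x - 6, -1], [0, x - 6]].

Expanding det(xI - A) along the first row:
det(xI - A) = + (x - 6)·det([[x - 6]]) - (-1)·det([[0]]).

Evaluating gives χ_A(x) = x^2 - 12x + 36 = (x - 6)^2.

χ_A(x) = (x - 6)^2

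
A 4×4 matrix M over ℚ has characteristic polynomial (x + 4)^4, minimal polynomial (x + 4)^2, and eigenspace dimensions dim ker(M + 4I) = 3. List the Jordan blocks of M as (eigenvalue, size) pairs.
λ = -4: algebraic multiplicity 4 (exponent in χ_M), largest block size 2 (exponent in m_M), 3 blocks (geometric multiplicity). These force block sizes [2, 1, 1].

Jordan blocks: (-4, 2), (-4, 1), (-4, 1)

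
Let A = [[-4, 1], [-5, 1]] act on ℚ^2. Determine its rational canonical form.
R = [[0, -1], [1, -3]]

The invariant factors of A (the non-unit diagonal entries of the Smith normal form of xI - A over ℚ[x]) are x^2 + 3x + 1, each dividing the next. The characteristic polynomial is their product, x^2 + 3x + 1.

The rational canonical form is the block-diagonal matrix of companion matrices C(f_i):
R = [[0, -1], [1, -3]].

Note the characteristic polynomial does not split into linear factors over ℚ, so A has no Jordan form over ℚ; the rational canonical form exists over any field.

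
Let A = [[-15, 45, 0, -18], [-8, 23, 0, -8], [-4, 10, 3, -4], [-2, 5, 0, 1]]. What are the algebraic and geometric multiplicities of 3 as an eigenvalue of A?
algebraic multiplicity 4, geometric multiplicity 3

The characteristic polynomial is (x - 3)^4, so the factor x - 3 appears with exponent 4: the algebraic multiplicity is 4.

rank(A - 3I) = 1, so the eigenspace has dimension 4 - 1 = 3: the geometric multiplicity is 3.

Since 3 < 4, A is not diagonalizable.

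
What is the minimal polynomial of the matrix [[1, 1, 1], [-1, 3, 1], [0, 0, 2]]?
m_A(x) = (x - 2)^2

The characteristic polynomial factors as (x - 2)^3. The minimal polynomial is ∏(x - λ)^{k_λ} where k_λ is the size of the largest Jordan block at λ.

For λ = 2: rank(A - 2I) = 1, and the largest Jordan block has size 2 (the smallest k with rank((A - 2I)^k) = rank((A - 2I)^(k+1))).

So m_A(x) = (x - 2)^2.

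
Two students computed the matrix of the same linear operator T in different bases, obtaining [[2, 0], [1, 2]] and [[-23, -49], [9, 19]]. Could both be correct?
No.

trace(A) = 4 but trace(B) = -4. The trace is a similarity invariant, so A and B are not similar.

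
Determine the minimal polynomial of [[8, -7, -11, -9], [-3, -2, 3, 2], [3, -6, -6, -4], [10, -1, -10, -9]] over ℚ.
m_A(x) = (x + 2)^3(x + 3)

The characteristic polynomial factors as (x + 2)^3(x + 3). The minimal polynomial is ∏(x - λ)^{k_λ} where k_λ is the size of the largest Jordan block at λ.

For λ = -3: rank(A + 3I) = 3, and the largest Jordan block has size 1 (the smallest k with rank((A + 3I)^k) = rank((A + 3I)^(k+1))).
For λ = -2: rank(A + 2I) = 3, and the largest Jordan block has size 3 (the smallest k with rank((A + 2I)^k) = rank((A + 2I)^(k+1))).

So m_A(x) = (x + 2)^3(x + 3).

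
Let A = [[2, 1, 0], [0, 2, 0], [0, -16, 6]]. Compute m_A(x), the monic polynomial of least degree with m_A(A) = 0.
m_A(x) = (x - 6)(x - 2)^2

The characteristic polynomial factors as (x - 6)(x - 2)^2. The minimal polynomial is ∏(x - λ)^{k_λ} where k_λ is the size of the largest Jordan block at λ.

For λ = 2: rank(A - 2I) = 2, and the largest Jordan block has size 2 (the smallest k with rank((A - 2I)^k) = rank((A - 2I)^(k+1))).
For λ = 6: rank(A - 6I) = 2, and the largest Jordan block has size 1 (the smallest k with rank((A - 6I)^k) = rank((A - 6I)^(k+1))).

So m_A(x) = (x - 6)(x - 2)^2.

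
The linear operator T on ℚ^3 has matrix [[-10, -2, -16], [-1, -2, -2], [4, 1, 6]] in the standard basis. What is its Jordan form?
The characteristic polynomial is det(xI - A) = (x + 2)^3, so the eigenvalues are -2 (algebraic multiplicity 3).

For λ = -2: rank(A + 2I) = 2, rank((A + 2I)^2) = 1, rank((A + 2I)^3) = 0. The eigenspace has dimension 3 - 2 = 1, so there is 1 Jordan block; the rank sequence gives block sizes [3].

Assembling the blocks gives the Jordan form J above.

J = [[-2, 1, 0], [0, -2, 1], [0, 0, -2]]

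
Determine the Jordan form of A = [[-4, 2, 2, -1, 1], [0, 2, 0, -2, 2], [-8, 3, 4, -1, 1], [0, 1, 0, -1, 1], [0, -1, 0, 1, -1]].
J = [[0, 1, 0, 0, 0], [0, 0, 0, 0, 0], [0, 0, 0, 1, 0], [0, 0, 0, 0, 0], [0, 0, 0, 0, 0]]

The characteristic polynomial is det(xI - A) = x^5, so the eigenvalues are 0 (algebraic multiplicity 5).

For λ = 0: rank(A) = 2, rank(A^2) = 0. The eigenspace has dimension 5 - 2 = 3, so there are 3 Jordan blocks; the rank sequence gives block sizes [2, 2, 1].

Assembling the blocks gives the Jordan form J above.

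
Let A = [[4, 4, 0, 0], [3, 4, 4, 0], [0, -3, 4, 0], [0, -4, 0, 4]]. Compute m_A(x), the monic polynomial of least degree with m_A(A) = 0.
m_A(x) = (x - 4)^3

The characteristic polynomial factors as (x - 4)^4. The minimal polynomial is ∏(x - λ)^{k_λ} where k_λ is the size of the largest Jordan block at λ.

For λ = 4: rank(A - 4I) = 2, and the largest Jordan block has size 3 (the smallest k with rank((A - 4I)^k) = rank((A - 4I)^(k+1))).

So m_A(x) = (x - 4)^3.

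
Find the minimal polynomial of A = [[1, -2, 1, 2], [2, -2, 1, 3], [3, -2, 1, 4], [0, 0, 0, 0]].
The characteristic polynomial factors as x^4. The minimal polynomial is ∏(x - λ)^{k_λ} where k_λ is the size of the largest Jordan block at λ.

For λ = 0: rank(A) = 2, and the largest Jordan block has size 3 (the smallest k with rank(A^k) = rank(A^(k+1))).

So m_A(x) = x^3.

m_A(x) = x^3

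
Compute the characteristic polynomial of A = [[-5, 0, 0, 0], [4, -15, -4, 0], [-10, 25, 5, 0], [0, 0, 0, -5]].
xI - A = [[x + 5, 0, 0, 0], [-4, x + 15, 4, 0], [10, -25, x - 5, 0], [0, 0, 0, x + 5]].

Expanding det(xI - A) along the first row:
det(xI - A) = + (x + 5)·det([[x + 15, 4, 0], [-25, x - 5, 0], [0, 0, x + 5]]) - (0)·det([[-4, 4, 0], [10, x - 5, 0], [0, 0, x + 5]]) + (0)·det([[-4, x + 15, 0], [10, -25, 0], [0, 0, x + 5]]) - (0)·det([[-4, x + 15, 4], [10, -25, x - 5], [0, 0, 0]]).

Evaluating gives χ_A(x) = x^4 + 20x^3 + 150x^2 + 500x + 625 = (x + 5)^4.

χ_A(x) = (x + 5)^4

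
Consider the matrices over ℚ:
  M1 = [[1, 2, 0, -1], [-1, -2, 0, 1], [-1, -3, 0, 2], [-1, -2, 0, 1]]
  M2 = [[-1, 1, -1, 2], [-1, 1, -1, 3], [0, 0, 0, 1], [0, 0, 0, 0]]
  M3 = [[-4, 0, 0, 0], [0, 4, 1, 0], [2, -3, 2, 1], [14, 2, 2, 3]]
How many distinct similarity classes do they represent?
2 classes: {M1, M2}, {M3}

Characteristic polynomials: χ_{M1} = x^4, χ_{M2} = x^4, χ_{M3} = (x - 3)^3(x + 4).

{M1, M2}: invariant factors x^2, x^2.

{M3}: invariant factors (x - 3)^3(x + 4).

Matrices are similar if and only if their invariant-factor lists agree; the partition into similarity classes is {M1, M2}, {M3}.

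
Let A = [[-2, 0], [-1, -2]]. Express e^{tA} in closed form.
A has Jordan form J = [[-2, 1], [0, -2]] with A = PJP^{-1}, so e^{tA} = P e^{tJ} P^{-1}.

For a Jordan block J_k(λ), e^{tJ_k(λ)} = e^{λt} · (I + tN + t^2 N^2/2! + ... + t^{k-1} N^{k-1}/(k-1)!) where N is the nilpotent superdiagonal part.

Assembling the blocks and conjugating back gives the entries of e^{tA} as shown above.

e^{tA} = [[e^{-2*t}, 0], [-t*e^{-2*t}, e^{-2*t}]]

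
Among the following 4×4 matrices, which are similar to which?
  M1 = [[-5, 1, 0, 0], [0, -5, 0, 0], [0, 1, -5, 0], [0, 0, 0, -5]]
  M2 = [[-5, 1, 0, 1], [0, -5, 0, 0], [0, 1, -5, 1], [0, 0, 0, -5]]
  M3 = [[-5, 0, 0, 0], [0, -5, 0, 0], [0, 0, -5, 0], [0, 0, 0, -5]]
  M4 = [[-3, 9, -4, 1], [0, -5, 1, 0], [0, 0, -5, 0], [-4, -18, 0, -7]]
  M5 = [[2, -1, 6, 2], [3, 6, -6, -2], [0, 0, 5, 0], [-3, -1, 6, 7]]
4 classes: {M1, M2}, {M3}, {M4}, {M5}

Characteristic polynomials: χ_{M1} = (x + 5)^4, χ_{M2} = (x + 5)^4, χ_{M3} = (x + 5)^4, χ_{M4} = (x + 5)^4, χ_{M5} = (x - 5)^4.

{M1, M2}: invariant factors x + 5, x + 5, (x + 5)^2.

{M3}: invariant factors x + 5, x + 5, x + 5, x + 5.

{M4}: invariant factors x + 5, (x + 5)^3.

{M5}: invariant factors x - 5, x - 5, (x - 5)^2.

Matrices are similar if and only if their invariant-factor lists agree; the partition into similarity classes is {M1, M2}, {M3}, {M4}, {M5}.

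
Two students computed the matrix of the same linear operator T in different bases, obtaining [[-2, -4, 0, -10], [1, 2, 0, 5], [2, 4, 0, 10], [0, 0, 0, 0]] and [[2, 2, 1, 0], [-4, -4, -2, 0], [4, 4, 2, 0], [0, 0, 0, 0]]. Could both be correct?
Yes.

Two matrices over a field are similar if and only if they have the same invariant factors.

Both A and B have characteristic polynomial x^4 and minimal polynomial x^2. Computing further, both have invariant factors x, x, x^2. Hence A and B are similar.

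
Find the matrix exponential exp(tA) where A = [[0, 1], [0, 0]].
e^{tA} = [[1, t], [0, 1]]

A has Jordan form J = [[0, 1], [0, 0]] with A = PJP^{-1}, so e^{tA} = P e^{tJ} P^{-1}.

For a Jordan block J_k(λ), e^{tJ_k(λ)} = e^{λt} · (I + tN + t^2 N^2/2! + ... + t^{k-1} N^{k-1}/(k-1)!) where N is the nilpotent superdiagonal part.

Assembling the blocks and conjugating back gives the entries of e^{tA} as shown above.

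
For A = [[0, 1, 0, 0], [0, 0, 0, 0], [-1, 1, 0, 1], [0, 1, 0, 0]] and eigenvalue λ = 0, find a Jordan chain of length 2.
We seek v_1 ∈ ker(A^2) \ ker(A), then set v_{i+1} = A v_i.

One such chain is v_1 = [[0, 1, 3, 0]]^T, v_2 = [[1, 0, 1, 1]]^T. Check: A v_2 = [[0, 0, 0, 0]]^T = 0.

v_1 = [[0, 1, 3, 0]]^T, v_2 = [[1, 0, 1, 1]]^T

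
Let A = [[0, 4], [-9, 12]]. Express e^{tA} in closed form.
A has Jordan form J = [[6, 1], [0, 6]] with A = PJP^{-1}, so e^{tA} = P e^{tJ} P^{-1}.

For a Jordan block J_k(λ), e^{tJ_k(λ)} = e^{λt} · (I + tN + t^2 N^2/2! + ... + t^{k-1} N^{k-1}/(k-1)!) where N is the nilpotent superdiagonal part.

Assembling the blocks and conjugating back gives the entries of e^{tA} as shown above.

e^{tA} = [[(1 - 6*t)*e^{6*t}, 4*t*e^{6*t}], [-9*t*e^{6*t}, (6*t + 1)*e^{6*t}]]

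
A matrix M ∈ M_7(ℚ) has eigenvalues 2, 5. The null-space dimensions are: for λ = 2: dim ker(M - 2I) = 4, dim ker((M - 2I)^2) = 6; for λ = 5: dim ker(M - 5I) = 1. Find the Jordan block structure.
λ = 2: successive nullity increments [4, 2] count blocks of size ≥ k; block sizes are [2, 2, 1, 1].
λ = 5: successive nullity increments [1] count blocks of size ≥ k; block sizes are [1].

Jordan blocks: (2, 2), (2, 2), (2, 1), (2, 1), (5, 1)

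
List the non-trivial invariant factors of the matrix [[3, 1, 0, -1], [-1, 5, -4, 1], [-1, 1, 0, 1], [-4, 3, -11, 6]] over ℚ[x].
The Jordan structure of A has elementary divisors (x - 2), (x - 4)^3. Arranging the block sizes at each eigenvalue in decreasing order and taking row products gives the invariant factors.

Invariant factors (smallest first, each dividing the next): (x - 4)^3(x - 2).

Check: the last factor (x - 4)^3(x - 2) is the minimal polynomial, and the product (x - 4)^3(x - 2) is the characteristic polynomial.

(x - 4)^3(x - 2)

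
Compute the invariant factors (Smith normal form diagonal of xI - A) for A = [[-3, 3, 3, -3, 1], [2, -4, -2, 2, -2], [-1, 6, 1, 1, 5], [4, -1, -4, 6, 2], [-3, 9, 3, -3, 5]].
x, x(x - 2)^2(x - 1)

The Jordan structure of A has elementary divisors x, x, (x - 1), (x - 2)^2. Arranging the block sizes at each eigenvalue in decreasing order and taking row products gives the invariant factors.

Invariant factors (smallest first, each dividing the next): x, x(x - 2)^2(x - 1).

Check: the last factor x(x - 2)^2(x - 1) is the minimal polynomial, and the product x^2(x - 2)^2(x - 1) is the characteristic polynomial.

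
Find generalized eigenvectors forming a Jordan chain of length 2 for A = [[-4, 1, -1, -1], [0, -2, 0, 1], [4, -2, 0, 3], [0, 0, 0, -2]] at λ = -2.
We seek v_1 ∈ ker((A + 2I)^2) \ ker(A + 2I), then set v_{i+1} = (A + 2I) v_i.

One such chain is v_1 = [[-1, 1, 2, 0]]^T, v_2 = [[1, 0, -2, 0]]^T. Check: (A + 2I) v_2 = [[0, 0, 0, 0]]^T = 0.

v_1 = [[-1, 1, 2, 0]]^T, v_2 = [[1, 0, -2, 0]]^T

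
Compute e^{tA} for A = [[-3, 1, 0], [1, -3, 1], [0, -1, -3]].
A has Jordan form J = [[-3, 1, 0], [0, -3, 1], [0, 0, -3]] with A = PJP^{-1}, so e^{tA} = P e^{tJ} P^{-1}.

For a Jordan block J_k(λ), e^{tJ_k(λ)} = e^{λt} · (I + tN + t^2 N^2/2! + ... + t^{k-1} N^{k-1}/(k-1)!) where N is the nilpotent superdiagonal part.

Assembling the blocks and conjugating back gives the entries of e^{tA} as shown above.

e^{tA} = [[(t^2 + 2)*e^{-3*t}/2, t*e^{-3*t}, t^2*e^{-3*t}/2], [t*e^{-3*t}, e^{-3*t}, t*e^{-3*t}], [-t^2*e^{-3*t}/2, -t*e^{-3*t}, (2 - t^2)*e^{-3*t}/2]]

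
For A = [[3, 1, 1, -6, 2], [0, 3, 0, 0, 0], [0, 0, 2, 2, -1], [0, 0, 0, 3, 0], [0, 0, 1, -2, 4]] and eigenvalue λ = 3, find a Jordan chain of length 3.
v_1 = [[0, 0, 0, 0, 1]]^T, v_2 = [[2, 0, -1, 0, 1]]^T, v_3 = [[1, 0, 0, 0, 0]]^T

We seek v_1 ∈ ker((A - 3I)^3) \ ker((A - 3I)^2), then set v_{i+1} = (A - 3I) v_i.

One such chain is v_1 = [[0, 0, 0, 0, 1]]^T, v_2 = [[2, 0, -1, 0, 1]]^T, v_3 = [[1, 0, 0, 0, 0]]^T. Check: (A - 3I) v_3 = [[0, 0, 0, 0, 0]]^T = 0.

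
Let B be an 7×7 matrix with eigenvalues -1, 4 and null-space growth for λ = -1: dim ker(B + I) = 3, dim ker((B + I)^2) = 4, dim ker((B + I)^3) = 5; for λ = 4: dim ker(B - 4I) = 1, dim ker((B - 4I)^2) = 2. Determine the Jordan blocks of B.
Jordan blocks: (-1, 3), (-1, 1), (-1, 1), (4, 2)

λ = -1: successive nullity increments [3, 1, 1] count blocks of size ≥ k; block sizes are [3, 1, 1].
λ = 4: successive nullity increments [1, 1] count blocks of size ≥ k; block sizes are [2].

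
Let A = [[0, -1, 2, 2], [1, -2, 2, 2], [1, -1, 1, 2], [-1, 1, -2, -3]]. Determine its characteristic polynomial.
xI - A = [[x, 1, -2, -2], [-1, x + 2, -2, -2], [-1, 1, x - 1, -2], [1, -1, 2, x + 3]].

Expanding det(xI - A) along the first row:
det(xI - A) = + (x)·det([[x + 2, -2, -2], [1, x - 1, -2], [-1, 2, x + 3]]) - (1)·det([[-1, -2, -2], [-1, x - 1, -2], [1, 2, x + 3]]) + (-2)·det([[-1, x + 2, -2], [-1, 1, -2], [1, -1, x + 3]]) - (-2)·det([[-1, x + 2, -2], [-1, 1, x - 1], [1, -1, 2]]).

Evaluating gives χ_A(x) = x^4 + 4x^3 + 6x^2 + 4x + 1 = (x + 1)^4.

χ_A(x) = (x + 1)^4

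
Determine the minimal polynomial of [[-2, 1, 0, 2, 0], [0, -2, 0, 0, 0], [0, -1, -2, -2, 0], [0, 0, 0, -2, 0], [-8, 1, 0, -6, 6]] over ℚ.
m_A(x) = (x - 6)(x + 2)^2

The characteristic polynomial factors as (x - 6)(x + 2)^4. The minimal polynomial is ∏(x - λ)^{k_λ} where k_λ is the size of the largest Jordan block at λ.

For λ = -2: rank(A + 2I) = 2, and the largest Jordan block has size 2 (the smallest k with rank((A + 2I)^k) = rank((A + 2I)^(k+1))).
For λ = 6: rank(A - 6I) = 4, and the largest Jordan block has size 1 (the smallest k with rank((A - 6I)^k) = rank((A - 6I)^(k+1))).

So m_A(x) = (x - 6)(x + 2)^2.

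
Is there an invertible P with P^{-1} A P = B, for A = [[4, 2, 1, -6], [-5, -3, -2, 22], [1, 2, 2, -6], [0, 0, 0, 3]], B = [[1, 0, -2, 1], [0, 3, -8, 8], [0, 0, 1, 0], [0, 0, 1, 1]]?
Yes.

Two matrices over a field are similar if and only if they have the same invariant factors.

Both A and B have characteristic polynomial (x - 3)(x - 1)^3 and minimal polynomial (x - 3)(x - 1)^3. Computing further, both have invariant factors (x - 3)(x - 1)^3. Hence A and B are similar.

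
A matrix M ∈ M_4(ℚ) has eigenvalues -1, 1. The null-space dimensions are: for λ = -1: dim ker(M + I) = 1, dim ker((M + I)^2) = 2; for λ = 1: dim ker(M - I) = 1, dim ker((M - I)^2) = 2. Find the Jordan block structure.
Jordan blocks: (-1, 2), (1, 2)

λ = -1: successive nullity increments [1, 1] count blocks of size ≥ k; block sizes are [2].
λ = 1: successive nullity increments [1, 1] count blocks of size ≥ k; block sizes are [2].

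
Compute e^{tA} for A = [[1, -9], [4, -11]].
e^{tA} = [[(6*t + 1)*e^{-5*t}, -9*t*e^{-5*t}], [4*t*e^{-5*t}, (1 - 6*t)*e^{-5*t}]]

A has Jordan form J = [[-5, 1], [0, -5]] with A = PJP^{-1}, so e^{tA} = P e^{tJ} P^{-1}.

For a Jordan block J_k(λ), e^{tJ_k(λ)} = e^{λt} · (I + tN + t^2 N^2/2! + ... + t^{k-1} N^{k-1}/(k-1)!) where N is the nilpotent superdiagonal part.

Assembling the blocks and conjugating back gives the entries of e^{tA} as shown above.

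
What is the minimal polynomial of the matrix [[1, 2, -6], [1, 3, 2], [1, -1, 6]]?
m_A(x) = (x - 4)(x - 3)^2

The characteristic polynomial factors as (x - 4)(x - 3)^2. The minimal polynomial is ∏(x - λ)^{k_λ} where k_λ is the size of the largest Jordan block at λ.

For λ = 3: rank(A - 3I) = 2, and the largest Jordan block has size 2 (the smallest k with rank((A - 3I)^k) = rank((A - 3I)^(k+1))).
For λ = 4: rank(A - 4I) = 2, and the largest Jordan block has size 1 (the smallest k with rank((A - 4I)^k) = rank((A - 4I)^(k+1))).

So m_A(x) = (x - 4)(x - 3)^2.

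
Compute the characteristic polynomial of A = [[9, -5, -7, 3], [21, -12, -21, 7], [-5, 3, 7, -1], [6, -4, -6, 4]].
xI - A = [[x - 9, 5, 7, -3], [-21, x + 12, 21, -7], [5, -3, x - 7, 1], [-6, 4, 6, x - 4]].

Expanding det(xI - A) along the first row:
det(xI - A) = + (x - 9)·det([[x + 12, 21, -7], [-3, x - 7, 1], [4, 6, x - 4]]) - (5)·det([[-21, 21, -7], [5, x - 7, 1], [-6, 6, x - 4]]) + (7)·det([[-21, x + 12, -7], [5, -3, 1], [-6, 4, x - 4]]) - (-3)·det([[-21, x + 12, 21], [5, -3, x - 7], [-6, 4, 6]]).

Evaluating gives χ_A(x) = x^4 - 8x^3 + 24x^2 - 32x + 16 = (x - 2)^4.

χ_A(x) = (x - 2)^4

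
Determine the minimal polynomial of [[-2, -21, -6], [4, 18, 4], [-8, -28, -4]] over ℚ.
m_A(x) = (x - 4)^2

The characteristic polynomial factors as (x - 4)^3. The minimal polynomial is ∏(x - λ)^{k_λ} where k_λ is the size of the largest Jordan block at λ.

For λ = 4: rank(A - 4I) = 1, and the largest Jordan block has size 2 (the smallest k with rank((A - 4I)^k) = rank((A - 4I)^(k+1))).

So m_A(x) = (x - 4)^2.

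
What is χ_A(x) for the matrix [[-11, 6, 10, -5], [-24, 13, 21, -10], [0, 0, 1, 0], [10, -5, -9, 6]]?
xI - A = [[x + 11, -6, -10, 5], [24, x - 13, -21, 10], [0, 0, x - 1, 0], [-10, 5, 9, x - 6]].

Expanding det(xI - A) along the first row:
det(xI - A) = + (x + 11)·det([[x - 13, -21, 10], [0, x - 1, 0], [5, 9, x - 6]]) - (-6)·det([[24, -21, 10], [0, x - 1, 0], [-10, 9, x - 6]]) + (-10)·det([[24, x - 13, 10], [0, 0, 0], [-10, 5, x - 6]]) - (5)·det([[24, x - 13, -21], [0, 0, x - 1], [-10, 5, 9]]).

Evaluating gives χ_A(x) = x^4 - 9x^3 + 21x^2 - 19x + 6 = (x - 6)(x - 1)^3.

χ_A(x) = (x - 6)(x - 1)^3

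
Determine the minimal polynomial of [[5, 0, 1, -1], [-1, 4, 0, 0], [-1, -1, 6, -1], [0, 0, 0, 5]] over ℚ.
The characteristic polynomial factors as (x - 5)^4. The minimal polynomial is ∏(x - λ)^{k_λ} where k_λ is the size of the largest Jordan block at λ.

For λ = 5: rank(A - 5I) = 2, and the largest Jordan block has size 3 (the smallest k with rank((A - 5I)^k) = rank((A - 5I)^(k+1))).

So m_A(x) = (x - 5)^3.

m_A(x) = (x - 5)^3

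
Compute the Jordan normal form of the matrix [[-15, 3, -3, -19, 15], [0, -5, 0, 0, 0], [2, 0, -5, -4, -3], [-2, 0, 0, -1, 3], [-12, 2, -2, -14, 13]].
J = [[-5, 1, 0, 0, 0], [0, -5, 0, 0, 0], [0, 0, -5, 0, 0], [0, 0, 0, 1, 1], [0, 0, 0, 0, 1]]

The characteristic polynomial is det(xI - A) = (x - 1)^2(x + 5)^3, so the eigenvalues are -5 (algebraic multiplicity 3), 1 (algebraic multiplicity 2).

For λ = -5: rank(A + 5I) = 3, rank((A + 5I)^2) = 2. The eigenspace has dimension 5 - 3 = 2, so there are 2 Jordan blocks; the rank sequence gives block sizes [2, 1].

For λ = 1: rank(A - I) = 4, rank((A - I)^2) = 3. The eigenspace has dimension 5 - 4 = 1, so there is 1 Jordan block; the rank sequence gives block sizes [2].

Assembling the blocks gives the Jordan form J above.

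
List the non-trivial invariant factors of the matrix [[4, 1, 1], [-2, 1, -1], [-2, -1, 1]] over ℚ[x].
x - 2, (x - 2)^2

The Jordan structure of A has elementary divisors (x - 2)^2, (x - 2). Arranging the block sizes at each eigenvalue in decreasing order and taking row products gives the invariant factors.

Invariant factors (smallest first, each dividing the next): x - 2, (x - 2)^2.

Check: the last factor (x - 2)^2 is the minimal polynomial, and the product (x - 2)^3 is the characteristic polynomial.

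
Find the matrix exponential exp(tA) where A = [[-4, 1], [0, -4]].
A has Jordan form J = [[-4, 1], [0, -4]] with A = PJP^{-1}, so e^{tA} = P e^{tJ} P^{-1}.

For a Jordan block J_k(λ), e^{tJ_k(λ)} = e^{λt} · (I + tN + t^2 N^2/2! + ... + t^{k-1} N^{k-1}/(k-1)!) where N is the nilpotent superdiagonal part.

Assembling the blocks and conjugating back gives the entries of e^{tA} as shown above.

e^{tA} = [[e^{-4*t}, t*e^{-4*t}], [0, e^{-4*t}]]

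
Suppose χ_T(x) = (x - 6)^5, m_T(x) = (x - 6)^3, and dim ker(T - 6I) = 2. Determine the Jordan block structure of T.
Jordan blocks: (6, 3), (6, 2)

λ = 6: algebraic multiplicity 5 (exponent in χ_T), largest block size 3 (exponent in m_T), 2 blocks (geometric multiplicity). These force block sizes [3, 2].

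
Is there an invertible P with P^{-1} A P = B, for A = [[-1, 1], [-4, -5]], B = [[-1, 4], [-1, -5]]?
Yes.

Two matrices over a field are similar if and only if they have the same invariant factors.

Both A and B have characteristic polynomial (x + 3)^2 and minimal polynomial (x + 3)^2. Computing further, both have invariant factors (x + 3)^2. Hence A and B are similar.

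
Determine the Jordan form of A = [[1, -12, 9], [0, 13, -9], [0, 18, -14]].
J = [[-5, 0, 0], [0, 1, 0], [0, 0, 4]]

The characteristic polynomial is det(xI - A) = (x - 4)(x - 1)(x + 5), so the eigenvalues are -5 (algebraic multiplicity 1), 1 (algebraic multiplicity 1), 4 (algebraic multiplicity 1).

For λ = -5: algebraic multiplicity 1 gives one 1×1 block.

For λ = 1: algebraic multiplicity 1 gives one 1×1 block.

For λ = 4: algebraic multiplicity 1 gives one 1×1 block.

Assembling the blocks gives the Jordan form J above.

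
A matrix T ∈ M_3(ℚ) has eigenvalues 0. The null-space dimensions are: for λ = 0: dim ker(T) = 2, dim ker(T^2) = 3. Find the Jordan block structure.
λ = 0: successive nullity increments [2, 1] count blocks of size ≥ k; block sizes are [2, 1].

Jordan blocks: (0, 2), (0, 1)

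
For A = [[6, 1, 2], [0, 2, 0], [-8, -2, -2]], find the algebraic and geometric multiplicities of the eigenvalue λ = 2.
The characteristic polynomial is (x - 2)^3, so the factor x - 2 appears with exponent 3: the algebraic multiplicity is 3.

rank(A - 2I) = 1, so the eigenspace has dimension 3 - 1 = 2: the geometric multiplicity is 2.

Since 2 < 3, A is not diagonalizable.

algebraic multiplicity 3, geometric multiplicity 2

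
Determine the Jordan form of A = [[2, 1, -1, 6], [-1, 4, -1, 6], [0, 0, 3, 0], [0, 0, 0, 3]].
J = [[3, 1, 0, 0], [0, 3, 0, 0], [0, 0, 3, 0], [0, 0, 0, 3]]

The characteristic polynomial is det(xI - A) = (x - 3)^4, so the eigenvalues are 3 (algebraic multiplicity 4).

For λ = 3: rank(A - 3I) = 1, rank((A - 3I)^2) = 0. The eigenspace has dimension 4 - 1 = 3, so there are 3 Jordan blocks; the rank sequence gives block sizes [2, 1, 1].

Assembling the blocks gives the Jordan form J above.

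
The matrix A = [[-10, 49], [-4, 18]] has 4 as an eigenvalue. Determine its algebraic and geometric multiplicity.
algebraic multiplicity 2, geometric multiplicity 1

The characteristic polynomial is (x - 4)^2, so the factor x - 4 appears with exponent 2: the algebraic multiplicity is 2.

rank(A - 4I) = 1, so the eigenspace has dimension 2 - 1 = 1: the geometric multiplicity is 1.

Since 1 < 2, A is not diagonalizable.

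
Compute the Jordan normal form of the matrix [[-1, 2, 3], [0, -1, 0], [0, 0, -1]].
The characteristic polynomial is det(xI - A) = (x + 1)^3, so the eigenvalues are -1 (algebraic multiplicity 3).

For λ = -1: rank(A + I) = 1, rank((A + I)^2) = 0. The eigenspace has dimension 3 - 1 = 2, so there are 2 Jordan blocks; the rank sequence gives block sizes [2, 1].

Assembling the blocks gives the Jordan form J above.

J = [[-1, 1, 0], [0, -1, 0], [0, 0, -1]]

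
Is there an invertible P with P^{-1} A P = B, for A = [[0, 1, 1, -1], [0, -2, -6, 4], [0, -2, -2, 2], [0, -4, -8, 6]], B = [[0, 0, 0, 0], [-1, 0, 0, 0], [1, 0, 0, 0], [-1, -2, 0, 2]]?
Yes.

Two matrices over a field are similar if and only if they have the same invariant factors.

Both A and B have characteristic polynomial x^3(x - 2) and minimal polynomial x^2(x - 2). Computing further, both have invariant factors x, x^2(x - 2). Hence A and B are similar.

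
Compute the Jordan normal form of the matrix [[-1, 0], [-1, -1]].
J = [[-1, 1], [0, -1]]

The characteristic polynomial is det(xI - A) = (x + 1)^2, so the eigenvalues are -1 (algebraic multiplicity 2).

For λ = -1: rank(A + I) = 1, rank((A + I)^2) = 0. The eigenspace has dimension 2 - 1 = 1, so there is 1 Jordan block; the rank sequence gives block sizes [2].

Assembling the blocks gives the Jordan form J above.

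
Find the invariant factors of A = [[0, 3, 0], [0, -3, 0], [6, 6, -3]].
The Jordan structure of A has elementary divisors (x + 3), (x + 3), x. Arranging the block sizes at each eigenvalue in decreasing order and taking row products gives the invariant factors.

Invariant factors (smallest first, each dividing the next): x + 3, x(x + 3).

Check: the last factor x(x + 3) is the minimal polynomial, and the product x(x + 3)^2 is the characteristic polynomial.

x + 3, x(x + 3)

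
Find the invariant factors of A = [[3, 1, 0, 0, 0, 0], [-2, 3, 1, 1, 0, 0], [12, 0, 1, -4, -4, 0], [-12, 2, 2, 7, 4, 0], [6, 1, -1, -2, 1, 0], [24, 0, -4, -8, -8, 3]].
x - 3, (x - 3)^2, (x - 3)^3

The Jordan structure of A has elementary divisors (x - 3)^3, (x - 3)^2, (x - 3). Arranging the block sizes at each eigenvalue in decreasing order and taking row products gives the invariant factors.

Invariant factors (smallest first, each dividing the next): x - 3, (x - 3)^2, (x - 3)^3.

Check: the last factor (x - 3)^3 is the minimal polynomial, and the product (x - 3)^6 is the characteristic polynomial.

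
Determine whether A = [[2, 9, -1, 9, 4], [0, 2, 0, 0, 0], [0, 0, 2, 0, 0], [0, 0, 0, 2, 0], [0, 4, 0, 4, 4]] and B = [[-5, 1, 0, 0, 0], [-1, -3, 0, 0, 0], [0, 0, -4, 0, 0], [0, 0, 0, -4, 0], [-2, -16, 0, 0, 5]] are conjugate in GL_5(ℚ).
No.

trace(A) = 12 but trace(B) = -11. The trace is a similarity invariant, so A and B are not similar.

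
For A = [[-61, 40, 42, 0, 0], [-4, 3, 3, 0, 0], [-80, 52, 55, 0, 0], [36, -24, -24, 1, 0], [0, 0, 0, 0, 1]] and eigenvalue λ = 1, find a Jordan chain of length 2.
We seek v_1 ∈ ker((A - I)^2) \ ker(A - I), then set v_{i+1} = (A - I) v_i.

One such chain is v_1 = [[2, 0, 3, 0, 0]]^T, v_2 = [[2, 1, 2, 0, 0]]^T. Check: (A - I) v_2 = [[0, 0, 0, 0, 0]]^T = 0.

v_1 = [[2, 0, 3, 0, 0]]^T, v_2 = [[2, 1, 2, 0, 0]]^T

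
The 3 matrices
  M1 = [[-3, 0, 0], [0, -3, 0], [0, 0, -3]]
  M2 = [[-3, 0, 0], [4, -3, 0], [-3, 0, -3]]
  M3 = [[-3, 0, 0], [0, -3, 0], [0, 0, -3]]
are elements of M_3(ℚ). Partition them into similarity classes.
2 classes: {M1, M3}, {M2}

Characteristic polynomials: χ_{M1} = (x + 3)^3, χ_{M2} = (x + 3)^3, χ_{M3} = (x + 3)^3.

{M1, M3}: invariant factors x + 3, x + 3, x + 3.

{M2}: invariant factors x + 3, (x + 3)^2.

Matrices are similar if and only if their invariant-factor lists agree; the partition into similarity classes is {M1, M3}, {M2}.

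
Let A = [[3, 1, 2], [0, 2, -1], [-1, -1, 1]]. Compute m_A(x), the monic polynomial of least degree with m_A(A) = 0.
The characteristic polynomial factors as (x - 2)^3. The minimal polynomial is ∏(x - λ)^{k_λ} where k_λ is the size of the largest Jordan block at λ.

For λ = 2: rank(A - 2I) = 2, and the largest Jordan block has size 3 (the smallest k with rank((A - 2I)^k) = rank((A - 2I)^(k+1))).

So m_A(x) = (x - 2)^3.

m_A(x) = (x - 2)^3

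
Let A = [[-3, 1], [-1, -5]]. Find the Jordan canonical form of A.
The characteristic polynomial is det(xI - A) = (x + 4)^2, so the eigenvalues are -4 (algebraic multiplicity 2).

For λ = -4: rank(A + 4I) = 1, rank((A + 4I)^2) = 0. The eigenspace has dimension 2 - 1 = 1, so there is 1 Jordan block; the rank sequence gives block sizes [2].

Assembling the blocks gives the Jordan form J above.

J = [[-4, 1], [0, -4]]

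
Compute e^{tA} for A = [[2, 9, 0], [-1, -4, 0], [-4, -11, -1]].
A has Jordan form J = [[-1, 1, 0], [0, -1, 1], [0, 0, -1]] with A = PJP^{-1}, so e^{tA} = P e^{tJ} P^{-1}.

For a Jordan block J_k(λ), e^{tJ_k(λ)} = e^{λt} · (I + tN + t^2 N^2/2! + ... + t^{k-1} N^{k-1}/(k-1)!) where N is the nilpotent superdiagonal part.

Assembling the blocks and conjugating back gives the entries of e^{tA} as shown above.

e^{tA} = [[(3*t + 1)*e^{-t}, 9*t*e^{-t}, 0], [-t*e^{-t}, (1 - 3*t)*e^{-t}, 0], [t*(-t - 8)*e^{-t}/2, t*(-3*t - 22)*e^{-t}/2, e^{-t}]]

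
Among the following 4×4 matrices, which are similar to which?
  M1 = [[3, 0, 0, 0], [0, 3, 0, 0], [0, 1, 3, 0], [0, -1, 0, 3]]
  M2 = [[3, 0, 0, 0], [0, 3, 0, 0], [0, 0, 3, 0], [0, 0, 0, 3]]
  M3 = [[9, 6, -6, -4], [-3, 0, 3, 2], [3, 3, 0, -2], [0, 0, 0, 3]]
Characteristic polynomials: χ_{M1} = (x - 3)^4, χ_{M2} = (x - 3)^4, χ_{M3} = (x - 3)^4.

{M1, M3}: invariant factors x - 3, x - 3, (x - 3)^2.

{M2}: invariant factors x - 3, x - 3, x - 3, x - 3.

Matrices are similar if and only if their invariant-factor lists agree; the partition into similarity classes is {M1, M3}, {M2}.

2 classes: {M1, M3}, {M2}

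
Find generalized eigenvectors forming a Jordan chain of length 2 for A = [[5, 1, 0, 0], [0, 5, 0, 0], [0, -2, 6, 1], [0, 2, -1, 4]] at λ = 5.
We seek v_1 ∈ ker((A - 5I)^2) \ ker(A - 5I), then set v_{i+1} = (A - 5I) v_i.

One such chain is v_1 = [[0, 1, 0, 1]]^T, v_2 = [[1, 0, -1, 1]]^T. Check: (A - 5I) v_2 = [[0, 0, 0, 0]]^T = 0.

v_1 = [[0, 1, 0, 1]]^T, v_2 = [[1, 0, -1, 1]]^T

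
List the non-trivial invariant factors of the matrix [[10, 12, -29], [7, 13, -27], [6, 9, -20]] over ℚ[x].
The Jordan structure of A has elementary divisors (x - 1)^3. Arranging the block sizes at each eigenvalue in decreasing order and taking row products gives the invariant factors.

Invariant factors (smallest first, each dividing the next): (x - 1)^3.

Check: the last factor (x - 1)^3 is the minimal polynomial, and the product (x - 1)^3 is the characteristic polynomial.

(x - 1)^3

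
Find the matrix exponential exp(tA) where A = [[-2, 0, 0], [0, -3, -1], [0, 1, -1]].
A has Jordan form J = [[-2, 1, 0], [0, -2, 0], [0, 0, -2]] with A = PJP^{-1}, so e^{tA} = P e^{tJ} P^{-1}.

For a Jordan block J_k(λ), e^{tJ_k(λ)} = e^{λt} · (I + tN + t^2 N^2/2! + ... + t^{k-1} N^{k-1}/(k-1)!) where N is the nilpotent superdiagonal part.

Assembling the blocks and conjugating back gives the entries of e^{tA} as shown above.

e^{tA} = [[e^{-2*t}, 0, 0], [0, (1 - t)*e^{-2*t}, -t*e^{-2*t}], [0, t*e^{-2*t}, (t + 1)*e^{-2*t}]]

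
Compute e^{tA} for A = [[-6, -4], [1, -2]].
A has Jordan form J = [[-4, 1], [0, -4]] with A = PJP^{-1}, so e^{tA} = P e^{tJ} P^{-1}.

For a Jordan block J_k(λ), e^{tJ_k(λ)} = e^{λt} · (I + tN + t^2 N^2/2! + ... + t^{k-1} N^{k-1}/(k-1)!) where N is the nilpotent superdiagonal part.

Assembling the blocks and conjugating back gives the entries of e^{tA} as shown above.

e^{tA} = [[(1 - 2*t)*e^{-4*t}, -4*t*e^{-4*t}], [t*e^{-4*t}, (2*t + 1)*e^{-4*t}]]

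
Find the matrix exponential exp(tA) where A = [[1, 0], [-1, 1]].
e^{tA} = [[e^{t}, 0], [-t*e^{t}, e^{t}]]

A has Jordan form J = [[1, 1], [0, 1]] with A = PJP^{-1}, so e^{tA} = P e^{tJ} P^{-1}.

For a Jordan block J_k(λ), e^{tJ_k(λ)} = e^{λt} · (I + tN + t^2 N^2/2! + ... + t^{k-1} N^{k-1}/(k-1)!) where N is the nilpotent superdiagonal part.

Assembling the blocks and conjugating back gives the entries of e^{tA} as shown above.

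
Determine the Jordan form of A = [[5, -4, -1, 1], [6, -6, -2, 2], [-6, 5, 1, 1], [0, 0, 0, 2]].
J = [[-1, 1, 0, 0], [0, -1, 0, 0], [0, 0, 2, 0], [0, 0, 0, 2]]

The characteristic polynomial is det(xI - A) = (x - 2)^2(x + 1)^2, so the eigenvalues are -1 (algebraic multiplicity 2), 2 (algebraic multiplicity 2).

For λ = -1: rank(A + I) = 3, rank((A + I)^2) = 2. The eigenspace has dimension 4 - 3 = 1, so there is 1 Jordan block; the rank sequence gives block sizes [2].

For λ = 2: rank(A - 2I) = 2. The eigenspace has dimension 4 - 2 = 2, so there are 2 Jordan blocks; the rank sequence gives block sizes [1, 1].

Assembling the blocks gives the Jordan form J above.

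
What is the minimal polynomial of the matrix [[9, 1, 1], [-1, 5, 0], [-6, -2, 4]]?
m_A(x) = (x - 6)^3

The characteristic polynomial factors as (x - 6)^3. The minimal polynomial is ∏(x - λ)^{k_λ} where k_λ is the size of the largest Jordan block at λ.

For λ = 6: rank(A - 6I) = 2, and the largest Jordan block has size 3 (the smallest k with rank((A - 6I)^k) = rank((A - 6I)^(k+1))).

So m_A(x) = (x - 6)^3.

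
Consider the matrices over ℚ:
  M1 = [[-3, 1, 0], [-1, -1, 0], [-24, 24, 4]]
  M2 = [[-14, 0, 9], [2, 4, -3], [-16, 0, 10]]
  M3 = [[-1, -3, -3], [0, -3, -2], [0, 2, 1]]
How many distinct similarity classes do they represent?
Characteristic polynomials: χ_{M1} = (x - 4)(x + 2)^2, χ_{M2} = (x - 4)(x + 2)^2, χ_{M3} = (x + 1)^3.

{M1, M2}: invariant factors (x - 4)(x + 2)^2.

{M3}: invariant factors x + 1, (x + 1)^2.

Matrices are similar if and only if their invariant-factor lists agree; the partition into similarity classes is {M1, M2}, {M3}.

2 classes: {M1, M2}, {M3}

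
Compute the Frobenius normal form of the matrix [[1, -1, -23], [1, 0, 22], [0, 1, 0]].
The invariant factors of A (the non-unit diagonal entries of the Smith normal form of xI - A over ℚ[x]) are (x - 3)^2(x + 5), each dividing the next. The characteristic polynomial is their product, (x - 3)^2(x + 5).

The rational canonical form is the block-diagonal matrix of companion matrices C(f_i):
R = [[0, 0, -45], [1, 0, 21], [0, 1, 1]].

R = [[0, 0, -45], [1, 0, 21], [0, 1, 1]]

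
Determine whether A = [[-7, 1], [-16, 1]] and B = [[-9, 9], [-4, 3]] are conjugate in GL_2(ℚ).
Two matrices over a field are similar if and only if they have the same invariant factors.

Both A and B have characteristic polynomial (x + 3)^2 and minimal polynomial (x + 3)^2. Computing further, both have invariant factors (x + 3)^2. Hence A and B are similar.

Yes.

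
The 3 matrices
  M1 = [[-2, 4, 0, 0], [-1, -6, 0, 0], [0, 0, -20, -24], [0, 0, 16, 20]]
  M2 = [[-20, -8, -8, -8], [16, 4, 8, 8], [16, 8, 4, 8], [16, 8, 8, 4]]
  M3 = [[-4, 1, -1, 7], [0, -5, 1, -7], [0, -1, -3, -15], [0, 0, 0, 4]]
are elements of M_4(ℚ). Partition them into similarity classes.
Characteristic polynomials: χ_{M1} = (x - 4)(x + 4)^3, χ_{M2} = (x - 4)(x + 4)^3, χ_{M3} = (x - 4)(x + 4)^3.

{M1, M3}: invariant factors x + 4, (x - 4)(x + 4)^2.

{M2}: invariant factors x + 4, x + 4, (x - 4)(x + 4).

Matrices are similar if and only if their invariant-factor lists agree; the partition into similarity classes is {M1, M3}, {M2}.

2 classes: {M1, M3}, {M2}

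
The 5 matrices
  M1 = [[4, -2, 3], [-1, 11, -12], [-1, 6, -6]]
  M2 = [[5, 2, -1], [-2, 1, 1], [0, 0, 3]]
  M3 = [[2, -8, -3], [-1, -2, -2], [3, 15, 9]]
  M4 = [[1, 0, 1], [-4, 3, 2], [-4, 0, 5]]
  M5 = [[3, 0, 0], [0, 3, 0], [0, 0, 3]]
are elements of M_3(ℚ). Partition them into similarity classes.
Characteristic polynomials: χ_{M1} = (x - 3)^3, χ_{M2} = (x - 3)^3, χ_{M3} = (x - 3)^3, χ_{M4} = (x - 3)^3, χ_{M5} = (x - 3)^3.

{M1, M3}: invariant factors (x - 3)^3.

{M2, M4}: invariant factors x - 3, (x - 3)^2.

{M5}: invariant factors x - 3, x - 3, x - 3.

Matrices are similar if and only if their invariant-factor lists agree; the partition into similarity classes is {M1, M3}, {M2, M4}, {M5}.

3 classes: {M1, M3}, {M2, M4}, {M5}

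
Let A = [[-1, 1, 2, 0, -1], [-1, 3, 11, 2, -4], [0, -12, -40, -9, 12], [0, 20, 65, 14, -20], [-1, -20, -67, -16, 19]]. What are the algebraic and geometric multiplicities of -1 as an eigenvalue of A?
The characteristic polynomial is (x + 1)^5, so the factor x + 1 appears with exponent 5: the algebraic multiplicity is 5.

rank(A + I) = 3, so the eigenspace has dimension 5 - 3 = 2: the geometric multiplicity is 2.

Since 2 < 5, A is not diagonalizable.

algebraic multiplicity 5, geometric multiplicity 2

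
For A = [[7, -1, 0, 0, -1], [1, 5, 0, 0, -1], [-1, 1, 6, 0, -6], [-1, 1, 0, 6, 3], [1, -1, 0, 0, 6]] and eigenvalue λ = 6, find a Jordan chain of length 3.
We seek v_1 ∈ ker((A - 6I)^3) \ ker((A - 6I)^2), then set v_{i+1} = (A - 6I) v_i.

One such chain is v_1 = [[0, 1, 0, -1, 0]]^T, v_2 = [[-1, -1, 1, 1, -1]]^T, v_3 = [[1, 1, 6, -3, 0]]^T. Check: (A - 6I) v_3 = [[0, 0, 0, 0, 0]]^T = 0.

v_1 = [[0, 1, 0, -1, 0]]^T, v_2 = [[-1, -1, 1, 1, -1]]^T, v_3 = [[1, 1, 6, -3, 0]]^T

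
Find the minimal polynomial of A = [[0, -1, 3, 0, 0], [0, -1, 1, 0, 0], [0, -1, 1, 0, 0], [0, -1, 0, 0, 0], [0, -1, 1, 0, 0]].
m_A(x) = x^3

The characteristic polynomial factors as x^5. The minimal polynomial is ∏(x - λ)^{k_λ} where k_λ is the size of the largest Jordan block at λ.

For λ = 0: rank(A) = 2, and the largest Jordan block has size 3 (the smallest k with rank(A^k) = rank(A^(k+1))).

So m_A(x) = x^3.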